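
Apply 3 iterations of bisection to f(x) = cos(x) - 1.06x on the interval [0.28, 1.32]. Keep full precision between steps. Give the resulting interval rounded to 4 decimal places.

f(0.280000) = 0.664255, f(1.320000) = -1.151025 (opposite signs)
step 1: m = 0.800000, f(m) = -0.151293 < 0 → root in [0.280000, 0.800000]
step 2: m = 0.540000, f(m) = 0.285309 > 0 → root in [0.540000, 0.800000]
step 3: m = 0.670000, f(m) = 0.073622 > 0 → root in [0.670000, 0.800000]

[0.6700, 0.8000]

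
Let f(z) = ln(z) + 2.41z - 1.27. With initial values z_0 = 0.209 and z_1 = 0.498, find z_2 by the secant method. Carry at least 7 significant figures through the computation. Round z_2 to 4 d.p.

f(z_0) = -2.331731, f(z_1) = -0.766975
z_2 = 0.498000 - (-0.766975)·(0.498000 - 0.209000)/(-0.766975 - (-2.331731)) = 0.639655; f(z_2) = -0.175257

0.6397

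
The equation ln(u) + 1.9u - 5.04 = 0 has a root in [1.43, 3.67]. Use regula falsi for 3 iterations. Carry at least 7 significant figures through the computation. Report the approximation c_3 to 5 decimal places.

2.23051

f(1.430000) = -1.965326, f(3.670000) = 3.233192
step 1: c = 2.276843, f(c) = 0.108792 > 0 → new bracket [1.430000, 2.276843]
step 2: c = 2.232424, f(c) = 0.004695 > 0 → new bracket [1.430000, 2.232424]
step 3: c = 2.230512, f(c) = 0.000205 > 0 → new bracket [1.430000, 2.230512]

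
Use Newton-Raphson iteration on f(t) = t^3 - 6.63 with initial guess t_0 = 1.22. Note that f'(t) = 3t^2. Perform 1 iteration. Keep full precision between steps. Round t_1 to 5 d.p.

t_0 = 1.220000: f = -4.814152, f' = 4.465200 → t_1 = 1.220000 - (-4.814152)/(4.465200) = 2.298149

2.29815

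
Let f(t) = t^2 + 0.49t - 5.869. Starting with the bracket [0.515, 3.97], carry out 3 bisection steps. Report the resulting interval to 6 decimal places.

f(0.515000) = -5.351425, f(3.970000) = 11.837200 (opposite signs)
step 1: m = 2.242500, f(m) = 0.258631 > 0 → root in [0.515000, 2.242500]
step 2: m = 1.378750, f(m) = -3.292461 < 0 → root in [1.378750, 2.242500]
step 3: m = 1.810625, f(m) = -1.703431 < 0 → root in [1.810625, 2.242500]

[1.810625, 2.242500]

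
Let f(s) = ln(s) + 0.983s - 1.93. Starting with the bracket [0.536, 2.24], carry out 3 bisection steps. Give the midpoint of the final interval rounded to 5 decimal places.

f(0.536000) = -2.026733, f(2.240000) = 1.078396 (opposite signs)
step 1: m = 1.388000, f(m) = -0.237732 < 0 → root in [1.388000, 2.240000]
step 2: m = 1.814000, f(m) = 0.448696 > 0 → root in [1.388000, 1.814000]
step 3: m = 1.601000, f(m) = 0.114411 > 0 → root in [1.388000, 1.601000]
Midpoint of [1.388000, 1.601000] = 1.494500

1.49450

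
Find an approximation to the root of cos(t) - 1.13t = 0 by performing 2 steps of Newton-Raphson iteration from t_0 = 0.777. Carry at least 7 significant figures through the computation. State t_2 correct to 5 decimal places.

0.68521

Newton update: t ← t − f(t)/f'(t).
f'(t) = -sin(t) - 1.13
t_0 = 0.777000: f = -0.164990, f' = -1.831144 → t_1 = 0.777000 - (-0.164990)/(-1.831144) = 0.686898
t_1 = 0.686898: f = -0.002978, f' = -1.764142 → t_2 = 0.686898 - (-0.002978)/(-1.764142) = 0.685210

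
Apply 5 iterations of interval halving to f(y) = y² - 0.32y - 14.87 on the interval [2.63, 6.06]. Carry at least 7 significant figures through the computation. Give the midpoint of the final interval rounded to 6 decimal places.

f(2.630000) = -8.794700, f(6.060000) = 19.914400 (opposite signs)
step 1: m = 4.345000, f(m) = 2.618625 > 0 → root in [2.630000, 4.345000]
step 2: m = 3.487500, f(m) = -3.823344 < 0 → root in [3.487500, 4.345000]
step 3: m = 3.916250, f(m) = -0.786186 < 0 → root in [3.916250, 4.345000]
step 4: m = 4.130625, f(m) = 0.870263 > 0 → root in [3.916250, 4.130625]
step 5: m = 4.023438, f(m) = 0.030549 > 0 → root in [3.916250, 4.023438]
Midpoint of [3.916250, 4.023438] = 3.969844

3.969844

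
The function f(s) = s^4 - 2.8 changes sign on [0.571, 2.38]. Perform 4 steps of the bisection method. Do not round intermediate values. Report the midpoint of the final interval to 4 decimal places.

f(0.571000) = -2.693697, f(2.380000) = 29.285427 (opposite signs)
step 1: m = 1.475500, f(m) = 1.939765 > 0 → root in [0.571000, 1.475500]
step 2: m = 1.023250, f(m) = -1.703706 < 0 → root in [1.023250, 1.475500]
step 3: m = 1.249375, f(m) = -0.363473 < 0 → root in [1.249375, 1.475500]
step 4: m = 1.362437, f(m) = 0.645612 > 0 → root in [1.249375, 1.362437]
Midpoint of [1.249375, 1.362437] = 1.305906

1.3059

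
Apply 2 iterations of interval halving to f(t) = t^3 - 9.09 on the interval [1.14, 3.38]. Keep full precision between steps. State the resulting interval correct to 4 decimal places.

[1.7000, 2.2600]

f(1.140000) = -7.608456, f(3.380000) = 29.524472 (opposite signs)
step 1: m = 2.260000, f(m) = 2.453176 > 0 → root in [1.140000, 2.260000]
step 2: m = 1.700000, f(m) = -4.177000 < 0 → root in [1.700000, 2.260000]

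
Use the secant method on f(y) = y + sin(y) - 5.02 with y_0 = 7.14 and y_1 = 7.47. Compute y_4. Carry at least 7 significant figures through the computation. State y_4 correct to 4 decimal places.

5.6312

f(y_0) = 2.875761, f(y_1) = 3.377180
y_2 = 7.470000 - (3.377180)·(7.470000 - 7.140000)/(3.377180 - (2.875761)) = 5.247373; f(y_2) = -0.632904
y_3 = 5.247373 - (-0.632904)·(5.247373 - 7.470000)/(-0.632904 - (3.377180)) = 5.598166; f(y_3) = -0.054522
y_4 = 5.598166 - (-0.054522)·(5.598166 - 5.247373)/(-0.054522 - (-0.632904)) = 5.631234; f(y_4) = 0.004495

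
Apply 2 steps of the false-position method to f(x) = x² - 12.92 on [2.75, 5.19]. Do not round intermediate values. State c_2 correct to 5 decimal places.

f(2.750000) = -5.357500, f(5.190000) = 14.016100
step 1: c = 3.424748, f(c) = -1.191100 < 0 → new bracket [3.424748, 5.190000]
step 2: c = 3.563011, f(c) = -0.224952 < 0 → new bracket [3.563011, 5.190000]

3.56301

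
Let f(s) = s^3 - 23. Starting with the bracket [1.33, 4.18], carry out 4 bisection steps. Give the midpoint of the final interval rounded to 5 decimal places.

2.84406

f(1.330000) = -20.647363, f(4.180000) = 50.034632 (opposite signs)
step 1: m = 2.755000, f(m) = -2.089481 < 0 → root in [2.755000, 4.180000]
step 2: m = 3.467500, f(m) = 18.691681 > 0 → root in [2.755000, 3.467500]
step 3: m = 3.111250, f(m) = 7.116516 > 0 → root in [2.755000, 3.111250]
step 4: m = 2.933125, f(m) = 2.234326 > 0 → root in [2.755000, 2.933125]
Midpoint of [2.755000, 2.933125] = 2.844062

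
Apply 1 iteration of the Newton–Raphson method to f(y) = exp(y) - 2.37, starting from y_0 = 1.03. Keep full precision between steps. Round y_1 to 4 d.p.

0.8761

f'(y) = exp(y)
y_0 = 1.030000: f = 0.431066, f' = 2.801066 → y_1 = 1.030000 - (0.431066)/(2.801066) = 0.876106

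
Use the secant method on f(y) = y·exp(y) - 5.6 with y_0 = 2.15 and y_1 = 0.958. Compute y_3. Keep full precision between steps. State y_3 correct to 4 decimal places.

Secant update: y_(k+1) = y_k − f(y_k)·(y_k − y_(k-1))/(f(y_k) − f(y_(k-1))).
f(y_0) = 12.857446, f(y_1) = -3.102994
y_2 = 0.958000 - (-3.102994)·(0.958000 - 2.150000)/(-3.102994 - (12.857446)) = 1.189746; f(y_2) = -1.690201
y_3 = 1.189746 - (-1.690201)·(1.189746 - 0.958000)/(-1.690201 - (-3.102994)) = 1.466997; f(y_3) = 0.761179

1.4670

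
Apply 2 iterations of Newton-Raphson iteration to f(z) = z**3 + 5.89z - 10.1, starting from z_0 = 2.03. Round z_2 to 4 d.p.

1.3298

Newton update: z ← z − f(z)/f'(z).
f'(z) = 3z**2 + 5.89
z_0 = 2.030000: f = 10.222127, f' = 18.252700 → z_1 = 2.030000 - (10.222127)/(18.252700) = 1.469966
z_1 = 1.469966: f = 1.734406, f' = 12.372403 → z_2 = 1.469966 - (1.734406)/(12.372403) = 1.329783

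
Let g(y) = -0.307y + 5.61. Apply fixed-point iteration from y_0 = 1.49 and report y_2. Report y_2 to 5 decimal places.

y_1 = g(1.490000) = 5.152570
y_2 = g(5.152570) = 4.028161

4.02816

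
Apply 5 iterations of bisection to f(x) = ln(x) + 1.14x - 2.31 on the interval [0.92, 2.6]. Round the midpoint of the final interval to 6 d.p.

1.628750

f(0.920000) = -1.344582, f(2.600000) = 1.609511 (opposite signs)
step 1: m = 1.760000, f(m) = 0.261714 > 0 → root in [0.920000, 1.760000]
step 2: m = 1.340000, f(m) = -0.489730 < 0 → root in [1.340000, 1.760000]
step 3: m = 1.550000, f(m) = -0.104745 < 0 → root in [1.550000, 1.760000]
step 4: m = 1.655000, f(m) = 0.080501 > 0 → root in [1.550000, 1.655000]
step 5: m = 1.602500, f(m) = -0.011585 < 0 → root in [1.602500, 1.655000]
Midpoint of [1.602500, 1.655000] = 1.628750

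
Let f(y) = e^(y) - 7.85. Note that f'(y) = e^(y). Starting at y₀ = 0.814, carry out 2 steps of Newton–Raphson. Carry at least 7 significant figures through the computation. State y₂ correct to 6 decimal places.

y_0 = 0.814000: f = -5.593082, f' = 2.256918 → y_1 = 0.814000 - (-5.593082)/(2.256918) = 3.292195
y_1 = 3.292195: f = 19.051853, f' = 26.901853 → y_2 = 3.292195 - (19.051853)/(26.901853) = 2.583997

2.583997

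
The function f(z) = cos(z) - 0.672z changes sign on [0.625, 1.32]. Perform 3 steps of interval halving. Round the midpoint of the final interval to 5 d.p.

f(0.625000) = 0.390963, f(1.320000) = -0.638865 (opposite signs)
step 1: m = 0.972500, f(m) = -0.090284 < 0 → root in [0.625000, 0.972500]
step 2: m = 0.798750, f(m) = 0.160843 > 0 → root in [0.798750, 0.972500]
step 3: m = 0.885625, f(m) = 0.037666 > 0 → root in [0.885625, 0.972500]
Midpoint of [0.885625, 0.972500] = 0.929063

0.92906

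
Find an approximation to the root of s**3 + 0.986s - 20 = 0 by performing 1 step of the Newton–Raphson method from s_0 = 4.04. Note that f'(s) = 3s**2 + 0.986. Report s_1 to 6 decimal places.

3.040562

s_0 = 4.040000: f = 49.922704, f' = 49.950800 → s_1 = 4.040000 - (49.922704)/(49.950800) = 3.040562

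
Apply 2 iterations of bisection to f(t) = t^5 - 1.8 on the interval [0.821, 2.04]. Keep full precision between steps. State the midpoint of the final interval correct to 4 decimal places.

f(0.821000) = -1.426994, f(2.040000) = 33.530586 (opposite signs)
step 1: m = 1.430500, f(m) = 4.190172 > 0 → root in [0.821000, 1.430500]
step 2: m = 1.125750, f(m) = 0.008047 > 0 → root in [0.821000, 1.125750]
Midpoint of [0.821000, 1.125750] = 0.973375

0.9734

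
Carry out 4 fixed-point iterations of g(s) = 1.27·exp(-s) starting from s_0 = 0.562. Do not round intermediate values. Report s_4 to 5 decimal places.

s_1 = g(0.562000) = 0.723986
s_2 = g(0.723986) = 0.615716
s_3 = g(0.615716) = 0.686122
s_4 = g(0.686122) = 0.639476

0.63948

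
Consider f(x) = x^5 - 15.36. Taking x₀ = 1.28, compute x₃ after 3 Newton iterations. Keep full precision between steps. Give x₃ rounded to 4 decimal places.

1.7482

f'(x) = 5x⁴
x_0 = 1.280000: f = -11.924026, f' = 13.421773 → x_1 = 1.280000 - (-11.924026)/(13.421773) = 2.168409
x_1 = 2.168409: f = 32.580900, f' = 110.543943 → x_2 = 2.168409 - (32.580900)/(110.543943) = 1.873677
x_2 = 1.873677: f = 7.732618, f' = 61.623810 → x_3 = 1.873677 - (7.732618)/(61.623810) = 1.748196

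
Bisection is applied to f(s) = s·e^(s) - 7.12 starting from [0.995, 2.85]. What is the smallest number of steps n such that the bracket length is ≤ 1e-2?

8

Initial width b − a = 2.85 − 0.995 = 1.855000.
After n steps the width is (b−a)/2^n; need (b−a)/2^n ≤ 1e-2.
So n ≥ log₂(1.855000/1e-2) = log₂(185.5000) ≈ 7.5353.
Hence n = 8.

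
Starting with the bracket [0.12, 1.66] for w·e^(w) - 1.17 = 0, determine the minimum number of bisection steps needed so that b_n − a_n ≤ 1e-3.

11

Initial width b − a = 1.66 − 0.12 = 1.540000.
After n steps the width is (b−a)/2^n; need (b−a)/2^n ≤ 1e-3.
So n ≥ log₂(1.540000/1e-3) = log₂(1540.0000) ≈ 10.5887.
Hence n = 11.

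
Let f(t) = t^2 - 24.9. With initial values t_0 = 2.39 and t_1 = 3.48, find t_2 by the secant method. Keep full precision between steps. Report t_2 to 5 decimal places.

f(t_0) = -19.187900, f(t_1) = -12.789600
t_2 = 3.480000 - (-12.789600)·(3.480000 - 2.390000)/(-12.789600 - (-19.187900)) = 5.658807; f(t_2) = 7.122102

5.65881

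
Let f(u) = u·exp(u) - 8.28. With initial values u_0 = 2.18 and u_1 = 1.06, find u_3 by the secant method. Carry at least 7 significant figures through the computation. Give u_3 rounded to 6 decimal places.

f(u_0) = 11.004948, f(u_1) = -5.220447
u_2 = 1.060000 - (-5.220447)·(1.060000 - 2.180000)/(-5.220447 - (11.004948)) = 1.420355; f(u_2) = -2.401735
u_3 = 1.420355 - (-2.401735)·(1.420355 - 1.060000)/(-2.401735 - (-5.220447)) = 1.727402; f(u_3) = 1.438394

1.727402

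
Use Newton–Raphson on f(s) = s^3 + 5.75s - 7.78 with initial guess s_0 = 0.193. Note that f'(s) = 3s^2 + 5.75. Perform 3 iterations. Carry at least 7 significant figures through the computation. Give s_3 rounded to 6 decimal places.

1.113249

s_0 = 0.193000: f = -6.663061, f' = 5.861747 → s_1 = 0.193000 - (-6.663061)/(5.861747) = 1.329702
s_1 = 1.329702: f = 2.216845, f' = 11.054324 → s_2 = 1.329702 - (2.216845)/(11.054324) = 1.129161
s_2 = 1.129161: f = 0.152364, f' = 9.575015 → s_3 = 1.129161 - (0.152364)/(9.575015) = 1.113249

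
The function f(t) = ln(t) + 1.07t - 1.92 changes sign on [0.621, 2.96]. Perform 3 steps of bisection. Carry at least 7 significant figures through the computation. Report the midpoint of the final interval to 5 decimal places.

1.35194

f(0.621000) = -1.731954, f(2.960000) = 2.332389 (opposite signs)
step 1: m = 1.790500, f(m) = 0.578330 > 0 → root in [0.621000, 1.790500]
step 2: m = 1.205750, f(m) = -0.442746 < 0 → root in [1.205750, 1.790500]
step 3: m = 1.498125, f(m) = 0.087208 > 0 → root in [1.205750, 1.498125]
Midpoint of [1.205750, 1.498125] = 1.351938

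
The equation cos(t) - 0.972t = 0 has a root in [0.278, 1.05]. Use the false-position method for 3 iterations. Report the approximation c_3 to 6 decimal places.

0.751516

f(0.278000) = 0.691390, f(1.050000) = -0.523029
step 1: c = 0.717513, f(c) = 0.056020 > 0 → new bracket [0.717513, 1.050000]
step 2: c = 0.749680, f(c) = 0.003218 > 0 → new bracket [0.749680, 1.050000]
step 3: c = 0.751516, f(c) = 0.000180 > 0 → new bracket [0.751516, 1.050000]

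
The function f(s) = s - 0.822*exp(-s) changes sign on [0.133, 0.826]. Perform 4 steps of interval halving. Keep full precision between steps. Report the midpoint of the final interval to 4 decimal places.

f(0.133000) = -0.586632, f(0.826000) = 0.466131 (opposite signs)
step 1: m = 0.479500, f(m) = -0.029394 < 0 → root in [0.479500, 0.826000]
step 2: m = 0.652750, f(m) = 0.224807 > 0 → root in [0.479500, 0.652750]
step 3: m = 0.566125, f(m) = 0.099458 > 0 → root in [0.479500, 0.566125]
step 4: m = 0.522813, f(m) = 0.035489 > 0 → root in [0.479500, 0.522813]
Midpoint of [0.479500, 0.522813] = 0.501156

0.5012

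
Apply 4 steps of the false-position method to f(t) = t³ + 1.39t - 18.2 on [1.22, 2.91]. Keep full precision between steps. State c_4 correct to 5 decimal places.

2.45357

False-position update: c = (a·f(b) − b·f(a))/(f(b) − f(a)); replace the endpoint whose sign matches f(c).
f(1.220000) = -14.688352, f(2.910000) = 10.487071
step 1: c = 2.206014, f(c) = -4.398081 < 0 → new bracket [2.206014, 2.910000]
step 2: c = 2.414019, f(c) = -0.776848 < 0 → new bracket [2.414019, 2.910000]
step 3: c = 2.448226, f(c) = -0.122769 < 0 → new bracket [2.448226, 2.910000]
step 4: c = 2.453569, f(c) = -0.019052 < 0 → new bracket [2.453569, 2.910000]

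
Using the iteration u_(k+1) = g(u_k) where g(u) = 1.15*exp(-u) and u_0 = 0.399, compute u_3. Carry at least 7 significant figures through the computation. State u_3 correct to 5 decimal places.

0.67582

u_1 = g(0.399000) = 0.771639
u_2 = g(0.771639) = 0.531593
u_3 = g(0.531593) = 0.675818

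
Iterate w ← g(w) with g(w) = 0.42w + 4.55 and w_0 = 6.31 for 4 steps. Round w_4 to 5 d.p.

w_1 = g(6.310000) = 7.200200
w_2 = g(7.200200) = 7.574084
w_3 = g(7.574084) = 7.731115
w_4 = g(7.731115) = 7.797068

7.79707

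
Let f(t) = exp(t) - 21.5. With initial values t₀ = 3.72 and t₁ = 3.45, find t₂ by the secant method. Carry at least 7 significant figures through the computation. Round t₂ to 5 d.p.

f(t_0) = 19.764394, f(t_1) = 10.000392
t_2 = 3.450000 - (10.000392)·(3.450000 - 3.720000)/(10.000392 - (19.764394)) = 3.173463; f(t_2) = 2.390077

3.17346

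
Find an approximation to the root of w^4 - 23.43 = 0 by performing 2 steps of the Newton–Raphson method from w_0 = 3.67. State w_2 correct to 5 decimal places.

2.40077

f'(w) = 4w^3
w_0 = 3.670000: f = 157.981267, f' = 197.723452 → w_1 = 3.670000 - (157.981267)/(197.723452) = 2.870999
w_1 = 2.870999: f = 44.511021, f' = 94.658375 → w_2 = 2.870999 - (44.511021)/(94.658375) = 2.400771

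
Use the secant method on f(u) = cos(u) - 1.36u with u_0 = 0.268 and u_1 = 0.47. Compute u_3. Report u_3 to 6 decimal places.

0.604485

Secant update: u_(k+1) = u_k − f(u_k)·(u_k − u_(k-1))/(f(u_k) − f(u_(k-1))).
f(u_0) = 0.599822, f(u_1) = 0.252368
u_2 = 0.470000 - (0.252368)·(0.470000 - 0.268000)/(0.252368 - (0.599822)) = 0.616720; f(u_2) = -0.022959
u_3 = 0.616720 - (-0.022959)·(0.616720 - 0.470000)/(-0.022959 - (0.252368)) = 0.604485; f(u_3) = 0.000695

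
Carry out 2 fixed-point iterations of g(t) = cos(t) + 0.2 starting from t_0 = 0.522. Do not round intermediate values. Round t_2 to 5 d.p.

0.68291

t_1 = g(0.522000) = 1.066824
t_2 = g(1.066824) = 0.682908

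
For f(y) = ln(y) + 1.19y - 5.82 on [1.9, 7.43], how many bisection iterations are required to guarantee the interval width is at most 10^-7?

Initial width b − a = 7.43 − 1.9 = 5.530000.
After n steps the width is (b−a)/2^n; need (b−a)/2^n ≤ 10^-7.
So n ≥ log₂(5.530000/10^-7) = log₂(55300000.0000) ≈ 25.7208.
Hence n = 26.

26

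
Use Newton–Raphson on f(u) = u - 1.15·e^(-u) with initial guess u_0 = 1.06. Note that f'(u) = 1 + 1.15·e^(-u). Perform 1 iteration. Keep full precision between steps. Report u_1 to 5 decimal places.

0.58691

Newton update: u ← u − f(u)/f'(u).
u_0 = 1.060000: f = 0.661576, f' = 1.398424 → u_1 = 1.060000 - (0.661576)/(1.398424) = 0.586913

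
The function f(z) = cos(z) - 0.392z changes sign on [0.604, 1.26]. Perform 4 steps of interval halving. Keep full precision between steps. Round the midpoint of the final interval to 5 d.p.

1.11650

f(0.604000) = 0.586302, f(1.260000) = -0.188103 (opposite signs)
step 1: m = 0.932000, f(m) = 0.230886 > 0 → root in [0.932000, 1.260000]
step 2: m = 1.096000, f(m) = 0.027525 > 0 → root in [1.096000, 1.260000]
step 3: m = 1.178000, f(m) = -0.079003 < 0 → root in [1.096000, 1.178000]
step 4: m = 1.137000, f(m) = -0.025385 < 0 → root in [1.096000, 1.137000]
Midpoint of [1.096000, 1.137000] = 1.116500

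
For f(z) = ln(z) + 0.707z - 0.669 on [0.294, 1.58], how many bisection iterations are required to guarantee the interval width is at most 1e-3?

Initial width b − a = 1.58 − 0.294 = 1.286000.
After n steps the width is (b−a)/2^n; need (b−a)/2^n ≤ 1e-3.
So n ≥ log₂(1.286000/1e-3) = log₂(1286.0000) ≈ 10.3287.
Hence n = 11.

11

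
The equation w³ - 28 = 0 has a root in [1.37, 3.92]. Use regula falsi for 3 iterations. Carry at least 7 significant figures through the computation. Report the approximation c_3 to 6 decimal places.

3.000790

f(1.370000) = -25.428647, f(3.920000) = 32.236288
step 1: c = 2.494480, f(c) = -12.478277 < 0 → new bracket [2.494480, 3.920000]
step 2: c = 2.892293, f(c) = -3.804937 < 0 → new bracket [2.892293, 3.920000]
step 3: c = 3.000790, f(c) = -0.978673 < 0 → new bracket [3.000790, 3.920000]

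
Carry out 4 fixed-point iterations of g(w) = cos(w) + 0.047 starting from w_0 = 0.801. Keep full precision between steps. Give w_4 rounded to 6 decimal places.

w_1 = g(0.801000) = 0.742989
w_2 = g(0.742989) = 0.783450
w_3 = g(0.783450) = 0.755483
w_4 = g(0.755483) = 0.774940

0.774940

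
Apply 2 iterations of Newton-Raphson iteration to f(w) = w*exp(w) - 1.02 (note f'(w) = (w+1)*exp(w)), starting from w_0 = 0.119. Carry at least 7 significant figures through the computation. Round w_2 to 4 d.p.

Newton update: w ← w − f(w)/f'(w).
w_0 = 0.119000: f = -0.885962, f' = 1.260408 → w_1 = 0.119000 - (-0.885962)/(1.260408) = 0.821917
w_1 = 0.821917: f = 0.849743, f' = 4.144599 → w_2 = 0.821917 - (0.849743)/(4.144599) = 0.616893

0.6169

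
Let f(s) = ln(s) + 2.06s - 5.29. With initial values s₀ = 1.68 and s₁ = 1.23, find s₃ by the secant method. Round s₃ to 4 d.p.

Secant update: s_(k+1) = s_k − f(s_k)·(s_k − s_(k-1))/(f(s_k) − f(s_(k-1))).
f(s_0) = -1.310406, f(s_1) = -2.549186
s_2 = 1.230000 - (-2.549186)·(1.230000 - 1.680000)/(-2.549186 - (-1.310406)) = 2.156019; f(s_2) = -0.080337
s_3 = 2.156019 - (-0.080337)·(2.156019 - 1.230000)/(-0.080337 - (-2.549186)) = 2.186152; f(s_3) = -0.004384

2.1862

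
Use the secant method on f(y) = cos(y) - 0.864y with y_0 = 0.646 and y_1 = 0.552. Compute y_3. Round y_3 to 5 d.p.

0.80279

Secant update: y_(k+1) = y_k − f(y_k)·(y_k − y_(k-1))/(f(y_k) − f(y_(k-1))).
f(y_0) = 0.240354, f(y_1) = 0.374549
y_2 = 0.552000 - (0.374549)·(0.552000 - 0.646000)/(0.374549 - (0.240354)) = 0.814361; f(y_2) = -0.017275
y_3 = 0.814361 - (-0.017275)·(0.814361 - 0.552000)/(-0.017275 - (0.374549)) = 0.802794; f(y_3) = 0.001086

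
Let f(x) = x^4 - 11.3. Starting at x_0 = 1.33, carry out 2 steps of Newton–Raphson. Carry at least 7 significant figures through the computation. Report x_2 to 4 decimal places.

f'(x) = 4x^3
x_0 = 1.330000: f = -8.170993, f' = 9.410548 → x_1 = 1.330000 - (-8.170993)/(9.410548) = 2.198280
x_1 = 2.198280: f = 12.052437, f' = 42.492194 → x_2 = 2.198280 - (12.052437)/(42.492194) = 1.914641

1.9146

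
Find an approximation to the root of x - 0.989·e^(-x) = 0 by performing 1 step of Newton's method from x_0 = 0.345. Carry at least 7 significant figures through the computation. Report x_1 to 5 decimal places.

f'(x) = 1 + 0.989·e^(-x)
x_0 = 0.345000: f = -0.355430, f' = 1.700430 → x_1 = 0.345000 - (-0.355430)/(1.700430) = 0.554024

0.55402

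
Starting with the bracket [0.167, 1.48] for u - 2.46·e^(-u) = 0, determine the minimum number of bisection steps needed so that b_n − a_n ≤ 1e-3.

11

Initial width b − a = 1.48 − 0.167 = 1.313000.
After n steps the width is (b−a)/2^n; need (b−a)/2^n ≤ 1e-3.
So n ≥ log₂(1.313000/1e-3) = log₂(1313.0000) ≈ 10.3587.
Hence n = 11.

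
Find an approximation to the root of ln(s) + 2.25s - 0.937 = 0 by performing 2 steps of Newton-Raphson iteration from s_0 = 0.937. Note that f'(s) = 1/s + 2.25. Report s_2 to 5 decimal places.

0.62503

s_0 = 0.937000: f = 1.106178, f' = 3.317236 → s_1 = 0.937000 - (1.106178)/(3.317236) = 0.603536
s_1 = 0.603536: f = -0.083993, f' = 3.906901 → s_2 = 0.603536 - (-0.083993)/(3.906901) = 0.625035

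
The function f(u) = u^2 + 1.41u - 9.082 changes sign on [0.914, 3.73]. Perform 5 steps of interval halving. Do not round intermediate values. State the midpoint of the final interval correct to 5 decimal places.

f(0.914000) = -6.957864, f(3.730000) = 10.090200 (opposite signs)
step 1: m = 2.322000, f(m) = -0.416296 < 0 → root in [2.322000, 3.730000]
step 2: m = 3.026000, f(m) = 4.341336 > 0 → root in [2.322000, 3.026000]
step 3: m = 2.674000, f(m) = 1.838616 > 0 → root in [2.322000, 2.674000]
step 4: m = 2.498000, f(m) = 0.680184 > 0 → root in [2.322000, 2.498000]
step 5: m = 2.410000, f(m) = 0.124200 > 0 → root in [2.322000, 2.410000]
Midpoint of [2.322000, 2.410000] = 2.366000

2.36600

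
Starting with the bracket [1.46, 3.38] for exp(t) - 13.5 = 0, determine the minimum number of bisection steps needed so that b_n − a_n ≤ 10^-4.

15

Initial width b − a = 3.38 − 1.46 = 1.920000.
After n steps the width is (b−a)/2^n; need (b−a)/2^n ≤ 10^-4.
So n ≥ log₂(1.920000/10^-4) = log₂(19200.0000) ≈ 14.2288.
Hence n = 15.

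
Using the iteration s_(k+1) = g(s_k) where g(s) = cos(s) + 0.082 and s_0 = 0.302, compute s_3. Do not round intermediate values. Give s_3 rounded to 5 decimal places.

0.91237

s_1 = g(0.302000) = 1.036744
s_2 = g(1.036744) = 0.591026
s_3 = g(0.591026) = 0.912369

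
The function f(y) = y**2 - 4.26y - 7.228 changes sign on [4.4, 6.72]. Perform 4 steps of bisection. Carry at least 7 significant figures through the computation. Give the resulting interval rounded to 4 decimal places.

[5.4150, 5.5600]

f(4.400000) = -6.612000, f(6.720000) = 9.303200 (opposite signs)
step 1: m = 5.560000, f(m) = 0.000000 > 0 → root in [4.400000, 5.560000]
step 2: m = 4.980000, f(m) = -3.642400 < 0 → root in [4.980000, 5.560000]
step 3: m = 5.270000, f(m) = -1.905300 < 0 → root in [5.270000, 5.560000]
step 4: m = 5.415000, f(m) = -0.973675 < 0 → root in [5.415000, 5.560000]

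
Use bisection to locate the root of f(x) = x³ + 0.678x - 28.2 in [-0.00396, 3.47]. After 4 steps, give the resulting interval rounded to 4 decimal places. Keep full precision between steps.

[2.8186, 3.0358]

f(-0.003960) = -28.202685, f(3.470000) = 15.934583 (opposite signs)
step 1: m = 1.733020, f(m) = -21.820132 < 0 → root in [1.733020, 3.470000]
step 2: m = 2.601510, f(m) = -8.829536 < 0 → root in [2.601510, 3.470000]
step 3: m = 3.035755, f(m) = 1.835178 > 0 → root in [2.601510, 3.035755]
step 4: m = 2.818633, f(m) = -3.895808 < 0 → root in [2.818633, 3.035755]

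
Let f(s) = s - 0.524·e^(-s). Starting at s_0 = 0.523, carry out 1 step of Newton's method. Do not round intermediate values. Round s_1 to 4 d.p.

Newton update: s ← s − f(s)/f'(s).
f'(s) = 1 + 0.524·e^(-s)
s_0 = 0.523000: f = 0.212404, f' = 1.310596 → s_1 = 0.523000 - (0.212404)/(1.310596) = 0.360933

0.3609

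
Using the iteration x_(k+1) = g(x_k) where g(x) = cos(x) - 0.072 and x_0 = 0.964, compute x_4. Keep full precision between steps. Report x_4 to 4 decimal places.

0.7418

x_1 = g(0.964000) = 0.498239
x_2 = g(0.498239) = 0.806426
x_3 = g(0.806426) = 0.620083
x_4 = g(0.620083) = 0.741830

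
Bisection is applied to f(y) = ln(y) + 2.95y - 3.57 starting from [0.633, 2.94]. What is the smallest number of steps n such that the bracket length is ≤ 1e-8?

28

Initial width b − a = 2.94 − 0.633 = 2.307000.
After n steps the width is (b−a)/2^n; need (b−a)/2^n ≤ 1e-8.
So n ≥ log₂(2.307000/1e-8) = log₂(230700000.0000) ≈ 27.7814.
Hence n = 28.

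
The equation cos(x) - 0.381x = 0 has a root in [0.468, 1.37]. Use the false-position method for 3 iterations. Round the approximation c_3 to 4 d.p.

False-position update: c = (a·f(b) − b·f(a))/(f(b) − f(a)); replace the endpoint whose sign matches f(c).
f(0.468000) = 0.714164, f(1.370000) = -0.322520
step 1: c = 1.089381, f(c) = 0.047980 > 0 → new bracket [1.089381, 1.370000]
step 2: c = 1.125721, f(c) = 0.001626 > 0 → new bracket [1.125721, 1.370000]
step 3: c = 1.126947, f(c) = 0.000053 > 0 → new bracket [1.126947, 1.370000]

1.1269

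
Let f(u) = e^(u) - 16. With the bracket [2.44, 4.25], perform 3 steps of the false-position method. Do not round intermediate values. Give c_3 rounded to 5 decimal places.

f(2.440000) = -4.526959, f(4.250000) = 54.105412
step 1: c = 2.579749, f(c) = -2.806178 < 0 → new bracket [2.579749, 4.250000]
step 2: c = 2.662105, f(c) = -1.673587 < 0 → new bracket [2.662105, 4.250000]
step 3: c = 2.709748, f(c) = -0.974513 < 0 → new bracket [2.709748, 4.250000]

2.70975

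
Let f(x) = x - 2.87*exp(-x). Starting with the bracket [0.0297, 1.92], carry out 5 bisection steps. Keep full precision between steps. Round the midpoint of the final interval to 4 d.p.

1.0044

f(0.029700) = -2.756314, f(1.920000) = 1.499238 (opposite signs)
step 1: m = 0.974850, f(m) = -0.107854 < 0 → root in [0.974850, 1.920000]
step 2: m = 1.447425, f(m) = 0.772473 > 0 → root in [0.974850, 1.447425]
step 3: m = 1.211137, f(m) = 0.356284 > 0 → root in [0.974850, 1.211137]
step 4: m = 1.092994, f(m) = 0.130937 > 0 → root in [0.974850, 1.092994]
step 5: m = 1.033922, f(m) = 0.013322 > 0 → root in [0.974850, 1.033922]
Midpoint of [0.974850, 1.033922] = 1.004386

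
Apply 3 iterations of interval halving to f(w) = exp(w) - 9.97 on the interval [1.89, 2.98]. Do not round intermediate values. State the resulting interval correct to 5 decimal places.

f(1.890000) = -3.350631, f(2.980000) = 9.717817 (opposite signs)
step 1: m = 2.435000, f(m) = 1.445819 > 0 → root in [1.890000, 2.435000]
step 2: m = 2.162500, f(m) = -1.277157 < 0 → root in [2.162500, 2.435000]
step 3: m = 2.298750, f(m) = -0.008277 < 0 → root in [2.298750, 2.435000]

[2.29875, 2.43500]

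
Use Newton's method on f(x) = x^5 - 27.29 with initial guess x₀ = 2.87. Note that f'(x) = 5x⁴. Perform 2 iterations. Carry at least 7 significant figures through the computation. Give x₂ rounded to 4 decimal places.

2.0723

Newton update: x ← x − f(x)/f'(x).
x_0 = 2.870000: f = 167.429517, f' = 339.232608 → x_1 = 2.870000 - (167.429517)/(339.232608) = 2.376446
x_1 = 2.376446: f = 48.504903, f' = 159.471106 → x_2 = 2.376446 - (48.504903)/(159.471106) = 2.072285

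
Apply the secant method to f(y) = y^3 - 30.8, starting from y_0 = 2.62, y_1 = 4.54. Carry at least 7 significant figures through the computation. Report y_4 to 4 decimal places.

f(y_0) = -12.815272, f(y_1) = 62.776664
y_2 = 4.540000 - (62.776664)·(4.540000 - 2.620000)/(62.776664 - (-12.815272)) = 2.945502; f(y_2) = -5.244879
y_3 = 2.945502 - (-5.244879)·(2.945502 - 4.540000)/(-5.244879 - (62.776664)) = 3.068448; f(y_3) = -1.909430
y_4 = 3.068448 - (-1.909430)·(3.068448 - 2.945502)/(-1.909430 - (-5.244879)) = 3.138830; f(y_4) = 0.124540

3.1388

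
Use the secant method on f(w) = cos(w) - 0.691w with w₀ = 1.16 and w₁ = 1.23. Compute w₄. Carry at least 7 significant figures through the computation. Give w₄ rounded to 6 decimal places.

0.899805

f(w_0) = -0.402220, f(w_1) = -0.515692
w_2 = 1.230000 - (-0.515692)·(1.230000 - 1.160000)/(-0.515692 - (-0.402220)) = 0.911873; f(w_2) = -0.017838
w_3 = 0.911873 - (-0.017838)·(0.911873 - 1.230000)/(-0.017838 - (-0.515692)) = 0.900474; f(w_3) = -0.000989
w_4 = 0.900474 - (-0.000989)·(0.900474 - 0.911873)/(-0.000989 - (-0.017838)) = 0.899805; f(w_4) = -0.000002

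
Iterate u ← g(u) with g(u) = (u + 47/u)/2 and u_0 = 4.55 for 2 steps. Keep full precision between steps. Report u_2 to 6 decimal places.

u_1 = g(4.550000) = 7.439835
u_2 = g(7.439835) = 6.878590

6.878590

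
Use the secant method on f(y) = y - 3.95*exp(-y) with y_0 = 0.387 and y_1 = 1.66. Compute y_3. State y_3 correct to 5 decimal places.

f(y_0) = -2.295410, f(y_1) = 0.908951
y_2 = 1.660000 - (0.908951)·(1.660000 - 0.387000)/(0.908951 - (-2.295410)) = 1.298900; f(y_2) = 0.221215
y_3 = 1.298900 - (0.221215)·(1.298900 - 1.660000)/(0.221215 - (0.908951)) = 1.182750; f(y_3) = -0.027668

1.18275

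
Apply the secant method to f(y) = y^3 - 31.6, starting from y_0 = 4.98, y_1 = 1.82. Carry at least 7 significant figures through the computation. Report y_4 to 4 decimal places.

Secant update: y_(k+1) = y_k − f(y_k)·(y_k − y_(k-1))/(f(y_k) − f(y_(k-1))).
f(y_0) = 91.905992, f(y_1) = -25.571432
y_2 = 1.820000 - (-25.571432)·(1.820000 - 4.980000)/(-25.571432 - (91.905992)) = 2.507840; f(y_2) = -15.827530
y_3 = 2.507840 - (-15.827530)·(2.507840 - 1.820000)/(-15.827530 - (-25.571432)) = 3.625136; f(y_3) = 16.040115
y_4 = 3.625136 - (16.040115)·(3.625136 - 2.507840)/(16.040115 - (-15.827530)) = 3.062761; f(y_4) = -2.869744

3.0628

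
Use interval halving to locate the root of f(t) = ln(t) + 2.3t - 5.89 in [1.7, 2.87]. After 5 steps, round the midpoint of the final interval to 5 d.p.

f(1.700000) = -1.449372, f(2.870000) = 1.765312 (opposite signs)
step 1: m = 2.285000, f(m) = 0.191866 > 0 → root in [1.700000, 2.285000]
step 2: m = 1.992500, f(m) = -0.617860 < 0 → root in [1.992500, 2.285000]
step 3: m = 2.138750, f(m) = -0.210653 < 0 → root in [2.138750, 2.285000]
step 4: m = 2.211875, f(m) = -0.008847 < 0 → root in [2.211875, 2.285000]
step 5: m = 2.248438, f(m) = 0.091642 > 0 → root in [2.211875, 2.248438]
Midpoint of [2.211875, 2.248438] = 2.230156

2.23016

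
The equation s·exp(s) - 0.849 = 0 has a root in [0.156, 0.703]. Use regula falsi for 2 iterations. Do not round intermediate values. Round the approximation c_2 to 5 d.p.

f(0.156000) = -0.666663, f(0.703000) = 0.570922
step 1: c = 0.450658, f(c) = -0.141761 < 0 → new bracket [0.450658, 0.703000]
step 2: c = 0.500852, f(c) = -0.022530 < 0 → new bracket [0.500852, 0.703000]

0.50085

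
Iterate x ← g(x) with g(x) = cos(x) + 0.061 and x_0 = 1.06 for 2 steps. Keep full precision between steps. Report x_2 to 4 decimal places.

x_1 = g(1.060000) = 0.549872
x_2 = g(0.549872) = 0.913591

0.9136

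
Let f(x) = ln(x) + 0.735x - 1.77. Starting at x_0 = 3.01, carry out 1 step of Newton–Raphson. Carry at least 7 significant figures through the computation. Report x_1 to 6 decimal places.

1.562987

Newton update: x ← x − f(x)/f'(x).
f'(x) = 1/x + 0.735
x_0 = 3.010000: f = 1.544290, f' = 1.067226 → x_1 = 3.010000 - (1.544290)/(1.067226) = 1.562987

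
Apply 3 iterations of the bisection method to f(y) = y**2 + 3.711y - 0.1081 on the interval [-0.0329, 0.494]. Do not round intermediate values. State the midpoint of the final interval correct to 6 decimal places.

f(-0.032900) = -0.229109, f(0.494000) = 1.969170 (opposite signs)
step 1: m = 0.230550, f(m) = 0.800624 > 0 → root in [-0.032900, 0.230550]
step 2: m = 0.098825, f(m) = 0.268406 > 0 → root in [-0.032900, 0.098825]
step 3: m = 0.032962, f(m) = 0.015310 > 0 → root in [-0.032900, 0.032962]
Midpoint of [-0.032900, 0.032962] = 0.000031

0.000031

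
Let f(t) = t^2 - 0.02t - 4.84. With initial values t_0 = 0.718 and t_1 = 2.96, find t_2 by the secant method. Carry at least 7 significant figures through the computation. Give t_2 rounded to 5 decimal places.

1.90412

f(t_0) = -4.338836, f(t_1) = 3.862400
t_2 = 2.960000 - (3.862400)·(2.960000 - 0.718000)/(3.862400 - (-4.338836)) = 1.904122; f(t_2) = -1.252400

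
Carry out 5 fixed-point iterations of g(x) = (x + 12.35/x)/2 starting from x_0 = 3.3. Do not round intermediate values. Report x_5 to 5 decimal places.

3.51426

x_1 = g(3.300000) = 3.521212
x_2 = g(3.521212) = 3.514264
x_3 = g(3.514264) = 3.514257
x_4 = g(3.514257) = 3.514257
x_5 = g(3.514257) = 3.514257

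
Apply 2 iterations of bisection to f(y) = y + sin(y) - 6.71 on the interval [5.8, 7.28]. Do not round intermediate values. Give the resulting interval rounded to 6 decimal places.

f(5.800000) = -1.374602, f(7.280000) = 1.409746 (opposite signs)
step 1: m = 6.540000, f(m) = 0.084001 > 0 → root in [5.800000, 6.540000]
step 2: m = 6.170000, f(m) = -0.652944 < 0 → root in [6.170000, 6.540000]

[6.170000, 6.540000]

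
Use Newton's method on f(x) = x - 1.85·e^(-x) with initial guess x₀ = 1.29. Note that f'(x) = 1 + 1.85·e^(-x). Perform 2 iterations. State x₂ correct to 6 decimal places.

0.816687

x_0 = 1.290000: f = 0.780749, f' = 1.509251 → x_1 = 1.290000 - (0.780749)/(1.509251) = 0.772691
x_1 = 0.772691: f = -0.081581, f' = 1.854272 → x_2 = 0.772691 - (-0.081581)/(1.854272) = 0.816687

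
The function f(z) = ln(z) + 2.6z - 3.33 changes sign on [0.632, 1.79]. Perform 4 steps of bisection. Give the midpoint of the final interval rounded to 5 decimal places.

f(0.632000) = -2.145666, f(1.790000) = 1.906216 (opposite signs)
step 1: m = 1.211000, f(m) = 0.010046 > 0 → root in [0.632000, 1.211000]
step 2: m = 0.921500, f(m) = -1.015853 < 0 → root in [0.921500, 1.211000]
step 3: m = 1.066250, f(m) = -0.493602 < 0 → root in [1.066250, 1.211000]
step 4: m = 1.138625, f(m) = -0.239754 < 0 → root in [1.138625, 1.211000]
Midpoint of [1.138625, 1.211000] = 1.174813

1.17481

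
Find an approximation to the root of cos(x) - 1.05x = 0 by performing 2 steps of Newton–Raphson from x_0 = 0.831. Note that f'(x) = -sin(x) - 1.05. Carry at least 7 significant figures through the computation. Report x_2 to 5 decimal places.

0.71755

x_0 = 0.831000: f = -0.198413, f' = -1.788606 → x_1 = 0.831000 - (-0.198413)/(-1.788606) = 0.720069
x_1 = 0.720069: f = -0.004312, f' = -1.709436 → x_2 = 0.720069 - (-0.004312)/(-1.709436) = 0.717546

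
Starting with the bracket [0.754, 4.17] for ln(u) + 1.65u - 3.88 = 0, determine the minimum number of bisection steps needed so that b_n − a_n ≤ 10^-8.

29

Initial width b − a = 4.17 − 0.754 = 3.416000.
After n steps the width is (b−a)/2^n; need (b−a)/2^n ≤ 10^-8.
So n ≥ log₂(3.416000/10^-8) = log₂(341600000.0000) ≈ 28.3477.
Hence n = 29.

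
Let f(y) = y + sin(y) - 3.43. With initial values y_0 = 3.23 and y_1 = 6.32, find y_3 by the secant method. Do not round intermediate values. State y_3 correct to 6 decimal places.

3.752943

f(y_0) = -0.288292, f(y_1) = 2.926806
y_2 = 6.320000 - (2.926806)·(6.320000 - 3.230000)/(2.926806 - (-0.288292)) = 3.507075; f(y_2) = -0.280325
y_3 = 3.507075 - (-0.280325)·(3.507075 - 6.320000)/(-0.280325 - (2.926806)) = 3.752943; f(y_3) = -0.251031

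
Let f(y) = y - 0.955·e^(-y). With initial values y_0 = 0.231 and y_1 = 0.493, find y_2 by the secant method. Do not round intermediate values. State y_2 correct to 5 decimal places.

0.54718

f(y_0) = -0.527021, f(y_1) = -0.090306
y_2 = 0.493000 - (-0.090306)·(0.493000 - 0.231000)/(-0.090306 - (-0.527021)) = 0.547177; f(y_2) = -0.005367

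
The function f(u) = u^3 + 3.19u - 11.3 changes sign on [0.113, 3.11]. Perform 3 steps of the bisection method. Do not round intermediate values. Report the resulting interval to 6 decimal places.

f(0.113000) = -10.938087, f(3.110000) = 28.701131 (opposite signs)
step 1: m = 1.611500, f(m) = -1.974359 < 0 → root in [1.611500, 3.110000]
step 2: m = 2.360750, f(m) = 9.387584 > 0 → root in [1.611500, 2.360750]
step 3: m = 1.986125, f(m) = 2.870391 > 0 → root in [1.611500, 1.986125]

[1.611500, 1.986125]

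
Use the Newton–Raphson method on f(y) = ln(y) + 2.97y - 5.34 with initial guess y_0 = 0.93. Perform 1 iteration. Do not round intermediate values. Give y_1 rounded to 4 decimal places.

1.5852

f'(y) = 1/y + 2.97
y_0 = 0.930000: f = -2.650471, f' = 4.045269 → y_1 = 0.930000 - (-2.650471)/(4.045269) = 1.585203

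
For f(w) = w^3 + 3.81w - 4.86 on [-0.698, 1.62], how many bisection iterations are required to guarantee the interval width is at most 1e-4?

Initial width b − a = 1.62 − -0.698 = 2.318000.
After n steps the width is (b−a)/2^n; need (b−a)/2^n ≤ 1e-4.
So n ≥ log₂(2.318000/1e-4) = log₂(23180.0000) ≈ 14.5006.
Hence n = 15.

15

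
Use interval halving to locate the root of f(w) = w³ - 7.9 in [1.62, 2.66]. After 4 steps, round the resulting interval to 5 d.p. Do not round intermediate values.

[1.94500, 2.01000]

f(1.620000) = -3.648472, f(2.660000) = 10.921096 (opposite signs)
step 1: m = 2.140000, f(m) = 1.900344 > 0 → root in [1.620000, 2.140000]
step 2: m = 1.880000, f(m) = -1.255328 < 0 → root in [1.880000, 2.140000]
step 3: m = 2.010000, f(m) = 0.220601 > 0 → root in [1.880000, 2.010000]
step 4: m = 1.945000, f(m) = -0.542016 < 0 → root in [1.945000, 2.010000]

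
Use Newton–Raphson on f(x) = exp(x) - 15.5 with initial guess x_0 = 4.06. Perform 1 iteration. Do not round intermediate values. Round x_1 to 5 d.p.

3.32736

Newton update: x ← x − f(x)/f'(x).
f'(x) = exp(x)
x_0 = 4.060000: f = 42.474311, f' = 57.974311 → x_1 = 4.060000 - (42.474311)/(57.974311) = 3.327360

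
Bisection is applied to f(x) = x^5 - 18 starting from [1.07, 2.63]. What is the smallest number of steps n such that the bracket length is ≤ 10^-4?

Initial width b − a = 2.63 − 1.07 = 1.560000.
After n steps the width is (b−a)/2^n; need (b−a)/2^n ≤ 10^-4.
So n ≥ log₂(1.560000/10^-4) = log₂(15600.0000) ≈ 13.9293.
Hence n = 14.

14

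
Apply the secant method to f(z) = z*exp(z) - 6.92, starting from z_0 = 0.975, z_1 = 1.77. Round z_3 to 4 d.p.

1.5004

f(z_0) = -4.335112, f(z_1) = 3.471410
z_2 = 1.770000 - (3.471410)·(1.770000 - 0.975000)/(3.471410 - (-4.335112)) = 1.416479; f(z_2) = -1.080455
z_3 = 1.416479 - (-1.080455)·(1.416479 - 1.770000)/(-1.080455 - (3.471410)) = 1.500392; f(z_3) = -0.193068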